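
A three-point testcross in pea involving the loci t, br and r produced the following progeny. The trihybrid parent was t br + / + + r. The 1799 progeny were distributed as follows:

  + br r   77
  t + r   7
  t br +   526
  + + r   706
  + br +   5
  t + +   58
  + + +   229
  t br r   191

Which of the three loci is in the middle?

The two rarest classes, + br + and t + r, are the double crossovers. Comparing them with the parentals, only the t allele has switched, so t is the middle locus and the order is r – t – br.

t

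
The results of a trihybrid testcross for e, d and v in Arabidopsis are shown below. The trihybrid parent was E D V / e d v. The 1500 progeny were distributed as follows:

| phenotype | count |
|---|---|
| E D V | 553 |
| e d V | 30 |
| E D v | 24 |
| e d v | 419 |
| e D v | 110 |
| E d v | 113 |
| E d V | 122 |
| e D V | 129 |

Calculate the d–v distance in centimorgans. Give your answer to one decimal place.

19.1 centimorgans

The two rarest classes, E D v and e d V, are the double crossovers. Comparing them with the parentals, only the v allele has switched, so v is the middle locus and the order is d – v – e.
Crossovers in the d–v interval produce the single-crossover classes E d V and e D v (122 + 110 = 232) plus the double crossovers (54).
RF(d–v) = (232 + 54) / 1500 = 286/1500 = 0.1907 → 19.1 centimorgans.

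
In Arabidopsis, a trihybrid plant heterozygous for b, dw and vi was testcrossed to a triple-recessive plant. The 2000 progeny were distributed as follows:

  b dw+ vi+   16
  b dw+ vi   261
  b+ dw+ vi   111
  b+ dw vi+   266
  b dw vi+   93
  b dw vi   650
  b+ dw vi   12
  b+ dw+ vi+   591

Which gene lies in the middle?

The two most frequent reciprocal classes, b dw vi and b+ dw+ vi+, are the parental types, so the F1 was b dw vi / b+ dw+ vi+.
The two rarest classes, b+ dw vi and b dw+ vi+, are the double crossovers. Comparing them with the parentals, only the b allele has switched, so b is the middle locus and the order is dw – b – vi.

b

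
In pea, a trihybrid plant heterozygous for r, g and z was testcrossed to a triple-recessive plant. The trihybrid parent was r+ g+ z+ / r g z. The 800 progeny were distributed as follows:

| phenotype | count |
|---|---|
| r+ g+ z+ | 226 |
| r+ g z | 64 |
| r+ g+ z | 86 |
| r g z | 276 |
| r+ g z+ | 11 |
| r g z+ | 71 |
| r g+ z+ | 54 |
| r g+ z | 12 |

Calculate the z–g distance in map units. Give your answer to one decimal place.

The two rarest classes, r+ g z+ and r g+ z, are the double crossovers. Comparing them with the parentals, only the g allele has switched, so g is the middle locus and the order is z – g – r.
Crossovers in the z–g interval produce the single-crossover classes r+ g+ z and r g z+ (86 + 71 = 157) plus the double crossovers (23).
RF(z–g) = (157 + 23) / 800 = 180/800 = 0.2250 → 22.5 map units.

22.5 map units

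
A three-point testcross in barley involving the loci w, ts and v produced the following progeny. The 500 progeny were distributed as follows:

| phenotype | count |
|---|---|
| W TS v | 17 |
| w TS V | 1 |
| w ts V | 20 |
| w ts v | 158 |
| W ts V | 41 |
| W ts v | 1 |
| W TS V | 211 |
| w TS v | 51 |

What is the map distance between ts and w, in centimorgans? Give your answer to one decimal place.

The two most frequent reciprocal classes, W TS V and w ts v, are the parental types, so the F1 was W TS V / w ts v.
The two rarest classes, w TS V and W ts v, are the double crossovers. Comparing them with the parentals, only the w allele has switched, so w is the middle locus and the order is v – w – ts.
Crossovers in the w–ts interval produce the single-crossover classes W ts V and w TS v (41 + 51 = 92) plus the double crossovers (2).
RF(w–ts) = (92 + 2) / 500 = 94/500 = 0.1880 → 18.8 centimorgans.

18.8 centimorgans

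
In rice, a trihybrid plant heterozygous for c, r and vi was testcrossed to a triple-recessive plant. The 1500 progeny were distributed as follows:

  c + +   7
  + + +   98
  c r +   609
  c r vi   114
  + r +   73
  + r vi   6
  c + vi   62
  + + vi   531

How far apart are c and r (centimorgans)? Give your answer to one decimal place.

The two most frequent reciprocal classes, c r + and + + vi, are the parental types, so the F1 was c r + / + + vi.
The two rarest classes, c + + and + r vi, are the double crossovers. Comparing them with the parentals, only the r allele has switched, so r is the middle locus and the order is c – r – vi.
Crossovers in the c–r interval produce the single-crossover classes + r + and c + vi (73 + 62 = 135) plus the double crossovers (13).
RF(c–r) = (135 + 13) / 1500 = 148/1500 = 0.0987 → 9.9 centimorgans.

9.9 centimorgans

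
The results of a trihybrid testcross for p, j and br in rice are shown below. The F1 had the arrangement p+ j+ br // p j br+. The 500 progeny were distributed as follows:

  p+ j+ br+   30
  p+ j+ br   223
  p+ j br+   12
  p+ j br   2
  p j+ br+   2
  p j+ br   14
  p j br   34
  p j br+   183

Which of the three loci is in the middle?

The two rarest classes, p+ j br and p j+ br+, are the double crossovers. Comparing them with the parentals, only the j allele has switched, so j is the middle locus and the order is p – j – br.

j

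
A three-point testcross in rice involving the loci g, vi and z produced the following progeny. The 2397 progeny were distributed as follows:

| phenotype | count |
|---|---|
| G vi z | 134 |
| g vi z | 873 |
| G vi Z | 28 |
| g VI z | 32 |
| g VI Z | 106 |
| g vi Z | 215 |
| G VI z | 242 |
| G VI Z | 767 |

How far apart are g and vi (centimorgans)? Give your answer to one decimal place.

12.5 centimorgans

The two most frequent reciprocal classes, g vi z and G VI Z, are the parental types, so the F1 was g vi z / G VI Z.
The two rarest classes, g VI z and G vi Z, are the double crossovers. Comparing them with the parentals, only the vi allele has switched, so vi is the middle locus and the order is z – vi – g.
Crossovers in the vi–g interval produce the single-crossover classes G vi z and g VI Z (134 + 106 = 240) plus the double crossovers (60).
RF(vi–g) = (240 + 60) / 2397 = 300/2397 = 0.1252 → 12.5 centimorgans.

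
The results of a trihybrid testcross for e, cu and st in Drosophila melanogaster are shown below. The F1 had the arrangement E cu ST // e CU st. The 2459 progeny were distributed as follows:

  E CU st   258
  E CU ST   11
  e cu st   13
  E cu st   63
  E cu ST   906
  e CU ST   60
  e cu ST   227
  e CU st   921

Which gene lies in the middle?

cu

The two rarest classes, E CU ST and e cu st, are the double crossovers. Comparing them with the parentals, only the cu allele has switched, so cu is the middle locus and the order is e – cu – st.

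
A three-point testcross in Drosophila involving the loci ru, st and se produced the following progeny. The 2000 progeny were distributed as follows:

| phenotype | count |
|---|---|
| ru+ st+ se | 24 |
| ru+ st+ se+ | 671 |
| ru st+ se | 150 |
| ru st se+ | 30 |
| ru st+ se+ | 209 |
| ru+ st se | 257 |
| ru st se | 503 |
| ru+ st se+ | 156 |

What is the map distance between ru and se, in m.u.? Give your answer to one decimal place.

26.0 m.u.

The two most frequent reciprocal classes, ru+ st+ se+ and ru st se, are the parental types, so the F1 was ru+ st+ se+ / ru st se.
The two rarest classes, ru+ st+ se and ru st se+, are the double crossovers. Comparing them with the parentals, only the se allele has switched, so se is the middle locus and the order is st – se – ru.
Crossovers in the se–ru interval produce the single-crossover classes ru st+ se+ and ru+ st se (209 + 257 = 466) plus the double crossovers (54).
RF(se–ru) = (466 + 54) / 2000 = 520/2000 = 0.2600 → 26.0 m.u.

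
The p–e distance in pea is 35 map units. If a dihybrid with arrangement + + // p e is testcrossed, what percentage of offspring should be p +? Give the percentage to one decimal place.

17.5%

A map distance of 35 map units corresponds to a recombination frequency of 0.350.
The F1 is + + / p e, so p + is a recombinant gamete class with expected frequency r/2 = 0.350/2 = 0.1750.
That is 0.1750 = 17.5% of the progeny.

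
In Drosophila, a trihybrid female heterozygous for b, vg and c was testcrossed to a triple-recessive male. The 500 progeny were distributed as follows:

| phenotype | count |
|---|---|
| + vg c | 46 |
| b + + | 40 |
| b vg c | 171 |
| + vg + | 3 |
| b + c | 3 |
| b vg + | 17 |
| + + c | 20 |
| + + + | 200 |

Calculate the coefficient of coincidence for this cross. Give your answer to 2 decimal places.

0.76

The two most frequent reciprocal classes, b vg c and + + +, are the parental types, so the F1 was b vg c / + + +.
The two rarest classes, b + c and + vg +, are the double crossovers. Comparing them with the parentals, only the vg allele has switched, so vg is the middle locus and the order is c – vg – b.
c–vg: (37 + 6)/500 = 0.0860; vg–b: (86 + 6)/500 = 0.1840.
Expected DCO frequency = 0.0860 × 0.1840 ≈ 0.01582; observed = 6/500 ≈ 0.01200.
Coefficient of coincidence = 0.01200/0.01582 ≈ 0.76.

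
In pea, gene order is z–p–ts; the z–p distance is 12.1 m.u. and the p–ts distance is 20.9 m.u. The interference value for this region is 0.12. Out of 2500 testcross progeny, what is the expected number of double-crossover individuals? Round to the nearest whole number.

56

Map distances give recombination frequencies of 0.121 and 0.209 for the two intervals.
With interference 0.12 (so coincidence = 0.88), expected double-crossover frequency = 0.121 × 0.209 × 0.88 = 0.02225.
Expected number = 0.02225 × 2500 = 55.64 ≈ 56.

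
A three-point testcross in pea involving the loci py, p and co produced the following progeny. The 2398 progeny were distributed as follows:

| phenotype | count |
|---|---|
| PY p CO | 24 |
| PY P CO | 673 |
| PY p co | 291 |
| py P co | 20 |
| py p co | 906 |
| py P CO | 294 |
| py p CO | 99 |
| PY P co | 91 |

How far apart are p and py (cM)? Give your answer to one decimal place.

26.2 cM

The two most frequent reciprocal classes, py p co and PY P CO, are the parental types, so the F1 was py p co / PY P CO.
The two rarest classes, py P co and PY p CO, are the double crossovers. Comparing them with the parentals, only the p allele has switched, so p is the middle locus and the order is py – p – co.
Crossovers in the py–p interval produce the single-crossover classes PY p co and py P CO (291 + 294 = 585) plus the double crossovers (44).
RF(py–p) = (585 + 44) / 2398 = 629/2398 = 0.2623 → 26.2 cM.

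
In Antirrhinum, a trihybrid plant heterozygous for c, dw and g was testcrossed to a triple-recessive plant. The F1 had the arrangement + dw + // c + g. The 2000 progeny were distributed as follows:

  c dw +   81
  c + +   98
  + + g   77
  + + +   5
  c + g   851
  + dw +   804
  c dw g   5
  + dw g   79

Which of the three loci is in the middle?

The two rarest classes, + + + and c dw g, are the double crossovers. Comparing them with the parentals, only the dw allele has switched, so dw is the middle locus and the order is c – dw – g.

dw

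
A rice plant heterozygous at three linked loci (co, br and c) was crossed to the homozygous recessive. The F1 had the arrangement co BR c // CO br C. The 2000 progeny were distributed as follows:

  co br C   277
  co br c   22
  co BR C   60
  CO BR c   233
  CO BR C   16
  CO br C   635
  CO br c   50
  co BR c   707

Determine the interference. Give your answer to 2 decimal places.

The two rarest classes, co br c and CO BR C, are the double crossovers. Comparing them with the parentals, only the br allele has switched, so br is the middle locus and the order is co – br – c.
co–br: (510 + 38)/2000 = 0.2740; br–c: (110 + 38)/2000 = 0.0740.
Expected DCO frequency = 0.2740 × 0.0740 ≈ 0.02028; observed = 38/2000 ≈ 0.01900.
Coefficient of coincidence = 0.01900/0.02028 ≈ 0.94; interference = 1 − 0.94 = 0.06.

0.06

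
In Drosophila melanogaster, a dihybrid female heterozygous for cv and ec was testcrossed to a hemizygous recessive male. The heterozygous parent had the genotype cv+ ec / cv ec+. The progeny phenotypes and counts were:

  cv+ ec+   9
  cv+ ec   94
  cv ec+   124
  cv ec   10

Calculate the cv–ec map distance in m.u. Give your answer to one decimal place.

The recombinant classes are cv+ ec+ and cv ec: 9 + 10 = 19.
Recombination frequency = 19/237 = 0.0802 ≈ 8.0%, i.e. 8.0 m.u.

8.0 m.u.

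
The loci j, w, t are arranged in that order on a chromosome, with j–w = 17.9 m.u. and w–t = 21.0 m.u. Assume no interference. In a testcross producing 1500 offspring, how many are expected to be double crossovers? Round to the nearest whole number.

Map distances give recombination frequencies of 0.179 and 0.210 for the two intervals.
With no interference, expected double-crossover frequency = 0.179 × 0.210 = 0.03759.
Expected number = 0.03759 × 1500 = 56.38 ≈ 56.

56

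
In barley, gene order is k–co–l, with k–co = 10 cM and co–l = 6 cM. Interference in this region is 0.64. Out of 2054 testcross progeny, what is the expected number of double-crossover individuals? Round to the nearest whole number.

4

Map distances give recombination frequencies of 0.100 and 0.060 for the two intervals.
With interference 0.64 (so coincidence = 0.36), expected double-crossover frequency = 0.100 × 0.060 × 0.36 = 0.00216.
Expected number = 0.00216 × 2054 = 4.44 ≈ 4.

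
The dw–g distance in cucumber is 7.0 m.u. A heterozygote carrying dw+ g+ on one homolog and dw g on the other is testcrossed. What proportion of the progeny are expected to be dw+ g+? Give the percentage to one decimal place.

46.5%

A map distance of 7.0 m.u. corresponds to a recombination frequency of 0.070.
The F1 is dw+ g+ / dw g, so dw+ g+ is a parental gamete class with expected frequency (1 − r)/2 = 0.930/2 = 0.4650.
That is 0.4650 = 46.5% of the progeny.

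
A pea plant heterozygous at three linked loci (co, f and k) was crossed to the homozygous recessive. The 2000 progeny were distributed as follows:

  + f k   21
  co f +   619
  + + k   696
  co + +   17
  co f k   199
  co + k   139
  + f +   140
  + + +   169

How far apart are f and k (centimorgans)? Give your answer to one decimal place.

20.3 centimorgans

The two most frequent reciprocal classes, co f + and + + k, are the parental types, so the F1 was co f + / + + k.
The two rarest classes, co + + and + f k, are the double crossovers. Comparing them with the parentals, only the f allele has switched, so f is the middle locus and the order is k – f – co.
Crossovers in the k–f interval produce the single-crossover classes co f k and + + + (199 + 169 = 368) plus the double crossovers (38).
RF(k–f) = (368 + 38) / 2000 = 406/2000 = 0.2030 → 20.3 centimorgans.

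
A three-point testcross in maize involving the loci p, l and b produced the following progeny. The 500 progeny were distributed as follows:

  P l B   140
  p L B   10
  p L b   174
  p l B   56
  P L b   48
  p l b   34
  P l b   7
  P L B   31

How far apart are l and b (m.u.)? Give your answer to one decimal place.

16.4 m.u.

The two most frequent reciprocal classes, p L b and P l B, are the parental types, so the F1 was p L b / P l B.
The two rarest classes, p L B and P l b, are the double crossovers. Comparing them with the parentals, only the b allele has switched, so b is the middle locus and the order is l – b – p.
Crossovers in the l–b interval produce the single-crossover classes p l b and P L B (34 + 31 = 65) plus the double crossovers (17).
RF(l–b) = (65 + 17) / 500 = 82/500 = 0.1640 → 16.4 m.u.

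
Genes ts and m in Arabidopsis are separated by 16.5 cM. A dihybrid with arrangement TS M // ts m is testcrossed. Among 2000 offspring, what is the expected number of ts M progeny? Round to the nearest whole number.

165

A map distance of 16.5 cM corresponds to a recombination frequency of 0.165.
The F1 is TS M / ts m, so ts M is a recombinant gamete class with expected frequency r/2 = 0.165/2 = 0.0825.
Expected number = 0.0825 × 2000 = 165.00 ≈ 165.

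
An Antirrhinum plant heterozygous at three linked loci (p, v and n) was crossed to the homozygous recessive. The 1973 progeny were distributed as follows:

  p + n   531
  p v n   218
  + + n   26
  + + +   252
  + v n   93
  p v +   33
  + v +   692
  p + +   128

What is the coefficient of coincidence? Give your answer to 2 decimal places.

0.79

The two most frequent reciprocal classes, + v + and p + n, are the parental types, so the F1 was + v + / p + n.
The two rarest classes, p v + and + + n, are the double crossovers. Comparing them with the parentals, only the p allele has switched, so p is the middle locus and the order is v – p – n.
v–p: (470 + 59)/1973 = 0.2681; p–n: (221 + 59)/1973 = 0.1419.
Expected DCO frequency = 0.2681 × 0.1419 ≈ 0.03804; observed = 59/1973 ≈ 0.02990.
Coefficient of coincidence = 0.02990/0.03804 ≈ 0.79.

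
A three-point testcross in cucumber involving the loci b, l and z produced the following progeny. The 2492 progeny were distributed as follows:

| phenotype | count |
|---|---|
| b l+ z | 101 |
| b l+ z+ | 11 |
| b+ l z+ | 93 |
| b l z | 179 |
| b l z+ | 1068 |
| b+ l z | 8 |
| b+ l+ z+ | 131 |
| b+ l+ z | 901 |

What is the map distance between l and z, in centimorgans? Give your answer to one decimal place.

13.2 centimorgans

The two most frequent reciprocal classes, b l z+ and b+ l+ z, are the parental types, so the F1 was b l z+ / b+ l+ z.
The two rarest classes, b l+ z+ and b+ l z, are the double crossovers. Comparing them with the parentals, only the l allele has switched, so l is the middle locus and the order is z – l – b.
Crossovers in the z–l interval produce the single-crossover classes b l z and b+ l+ z+ (179 + 131 = 310) plus the double crossovers (19).
RF(z–l) = (310 + 19) / 2492 = 329/2492 = 0.1320 → 13.2 centimorgans.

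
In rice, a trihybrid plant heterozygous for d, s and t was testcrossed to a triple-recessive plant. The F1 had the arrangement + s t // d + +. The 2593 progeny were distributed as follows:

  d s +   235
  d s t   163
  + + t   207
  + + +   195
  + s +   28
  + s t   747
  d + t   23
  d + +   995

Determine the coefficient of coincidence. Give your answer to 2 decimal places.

The two rarest classes, + s + and d + t, are the double crossovers. Comparing them with the parentals, only the t allele has switched, so t is the middle locus and the order is s – t – d.
s–t: (442 + 51)/2593 = 0.1901; t–d: (358 + 51)/2593 = 0.1577.
Expected DCO frequency = 0.1901 × 0.1577 ≈ 0.02998; observed = 51/2593 ≈ 0.01967.
Coefficient of coincidence = 0.01967/0.02998 ≈ 0.66.

0.66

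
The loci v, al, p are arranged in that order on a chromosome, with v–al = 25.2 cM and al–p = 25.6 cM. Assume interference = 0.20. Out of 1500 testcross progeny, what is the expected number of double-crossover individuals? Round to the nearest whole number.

77

Map distances give recombination frequencies of 0.252 and 0.256 for the two intervals.
With interference 0.20 (so coincidence = 0.80), expected double-crossover frequency = 0.252 × 0.256 × 0.80 = 0.05161.
Expected number = 0.05161 × 1500 = 77.41 ≈ 77.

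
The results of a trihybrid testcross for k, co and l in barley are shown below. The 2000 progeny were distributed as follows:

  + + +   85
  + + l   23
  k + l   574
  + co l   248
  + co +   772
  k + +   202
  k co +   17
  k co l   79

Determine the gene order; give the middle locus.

The two most frequent reciprocal classes, + co + and k + l, are the parental types, so the F1 was + co + / k + l.
The two rarest classes, k co + and + + l, are the double crossovers. Comparing them with the parentals, only the k allele has switched, so k is the middle locus and the order is co – k – l.

k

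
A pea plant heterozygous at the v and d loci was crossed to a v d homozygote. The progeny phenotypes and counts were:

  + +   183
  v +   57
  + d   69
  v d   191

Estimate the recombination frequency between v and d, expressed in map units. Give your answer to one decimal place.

The two most frequent classes, + + (183) and v d (191), are the parental types, so the F1 was + + / v d.
The recombinant classes are + d and v +: 69 + 57 = 126.
Recombination frequency = 126/500 = 0.2520 ≈ 25.2%, i.e. 25.2 map units.

25.2 map units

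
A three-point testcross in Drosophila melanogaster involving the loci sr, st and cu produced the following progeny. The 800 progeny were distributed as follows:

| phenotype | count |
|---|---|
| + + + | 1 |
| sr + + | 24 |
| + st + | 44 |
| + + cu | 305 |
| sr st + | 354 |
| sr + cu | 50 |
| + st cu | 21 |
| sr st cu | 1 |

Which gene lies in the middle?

cu

The two most frequent reciprocal classes, sr st + and + + cu, are the parental types, so the F1 was sr st + / + + cu.
The two rarest classes, sr st cu and + + +, are the double crossovers. Comparing them with the parentals, only the cu allele has switched, so cu is the middle locus and the order is sr – cu – st.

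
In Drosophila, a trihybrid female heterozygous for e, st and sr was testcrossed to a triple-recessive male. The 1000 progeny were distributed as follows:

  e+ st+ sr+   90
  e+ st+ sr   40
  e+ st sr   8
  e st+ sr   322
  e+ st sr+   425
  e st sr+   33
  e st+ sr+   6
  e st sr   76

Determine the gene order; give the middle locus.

The two most frequent reciprocal classes, e st+ sr and e+ st sr+, are the parental types, so the F1 was e st+ sr / e+ st sr+.
The two rarest classes, e st+ sr+ and e+ st sr, are the double crossovers. Comparing them with the parentals, only the sr allele has switched, so sr is the middle locus and the order is st – sr – e.

sr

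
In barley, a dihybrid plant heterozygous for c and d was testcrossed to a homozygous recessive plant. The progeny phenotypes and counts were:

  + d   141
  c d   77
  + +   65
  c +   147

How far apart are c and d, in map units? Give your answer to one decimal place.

33.0 map units

The two most frequent classes, + d (141) and c + (147), are the parental types, so the F1 was + d / c +.
The recombinant classes are + + and c d: 65 + 77 = 142.
Recombination frequency = 142/430 = 0.3302 ≈ 33.0%, i.e. 33.0 map units.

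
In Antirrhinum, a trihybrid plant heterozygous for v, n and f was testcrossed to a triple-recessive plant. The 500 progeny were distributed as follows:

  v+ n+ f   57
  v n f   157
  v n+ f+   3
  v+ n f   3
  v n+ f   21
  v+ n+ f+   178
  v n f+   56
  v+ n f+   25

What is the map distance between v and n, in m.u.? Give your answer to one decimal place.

10.4 m.u.

The two most frequent reciprocal classes, v n f and v+ n+ f+, are the parental types, so the F1 was v n f / v+ n+ f+.
The two rarest classes, v+ n f and v n+ f+, are the double crossovers. Comparing them with the parentals, only the v allele has switched, so v is the middle locus and the order is f – v – n.
Crossovers in the v–n interval produce the single-crossover classes v n+ f and v+ n f+ (21 + 25 = 46) plus the double crossovers (6).
RF(v–n) = (46 + 6) / 500 = 52/500 = 0.1040 → 10.4 m.u.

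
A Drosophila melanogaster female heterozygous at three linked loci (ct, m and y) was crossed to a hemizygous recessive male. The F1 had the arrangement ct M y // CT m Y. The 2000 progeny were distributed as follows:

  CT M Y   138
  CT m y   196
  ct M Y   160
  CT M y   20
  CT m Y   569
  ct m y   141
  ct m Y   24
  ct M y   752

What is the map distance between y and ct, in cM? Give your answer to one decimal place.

The two rarest classes, CT M y and ct m Y, are the double crossovers. Comparing them with the parentals, only the ct allele has switched, so ct is the middle locus and the order is y – ct – m.
Crossovers in the y–ct interval produce the single-crossover classes ct M Y and CT m y (160 + 196 = 356) plus the double crossovers (44).
RF(y–ct) = (356 + 44) / 2000 = 400/2000 = 0.2000 → 20.0 cM.

20.0 cM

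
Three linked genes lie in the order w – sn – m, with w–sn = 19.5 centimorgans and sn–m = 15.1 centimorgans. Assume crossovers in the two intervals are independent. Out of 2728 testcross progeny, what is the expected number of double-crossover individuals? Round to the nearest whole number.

80

Map distances give recombination frequencies of 0.195 and 0.151 for the two intervals.
With no interference, expected double-crossover frequency = 0.195 × 0.151 = 0.02944.
Expected number = 0.02944 × 2728 = 80.33 ≈ 80.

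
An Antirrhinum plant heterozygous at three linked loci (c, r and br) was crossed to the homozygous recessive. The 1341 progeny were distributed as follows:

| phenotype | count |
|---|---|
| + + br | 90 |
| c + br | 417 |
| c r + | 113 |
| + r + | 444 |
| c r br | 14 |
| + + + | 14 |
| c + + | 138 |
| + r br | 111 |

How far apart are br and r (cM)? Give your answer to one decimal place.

20.7 cM

The two most frequent reciprocal classes, + r + and c + br, are the parental types, so the F1 was + r + / c + br.
The two rarest classes, + + + and c r br, are the double crossovers. Comparing them with the parentals, only the r allele has switched, so r is the middle locus and the order is c – r – br.
Crossovers in the r–br interval produce the single-crossover classes + r br and c + + (111 + 138 = 249) plus the double crossovers (28).
RF(r–br) = (249 + 28) / 1341 = 277/1341 = 0.2066 → 20.7 cM.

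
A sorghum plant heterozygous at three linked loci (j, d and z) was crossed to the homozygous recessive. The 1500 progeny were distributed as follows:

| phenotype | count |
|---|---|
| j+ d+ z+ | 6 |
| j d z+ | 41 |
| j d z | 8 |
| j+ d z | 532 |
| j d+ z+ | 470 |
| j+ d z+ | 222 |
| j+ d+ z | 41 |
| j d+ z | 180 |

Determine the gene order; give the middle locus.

j

The two most frequent reciprocal classes, j+ d z and j d+ z+, are the parental types, so the F1 was j+ d z / j d+ z+.
The two rarest classes, j d z and j+ d+ z+, are the double crossovers. Comparing them with the parentals, only the j allele has switched, so j is the middle locus and the order is d – j – z.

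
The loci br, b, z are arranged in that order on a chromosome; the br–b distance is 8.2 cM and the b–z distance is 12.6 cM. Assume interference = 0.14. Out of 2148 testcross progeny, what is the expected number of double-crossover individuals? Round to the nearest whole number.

19

Map distances give recombination frequencies of 0.082 and 0.126 for the two intervals.
With interference 0.14 (so coincidence = 0.86), expected double-crossover frequency = 0.082 × 0.126 × 0.86 = 0.00889.
Expected number = 0.00889 × 2148 = 19.09 ≈ 19.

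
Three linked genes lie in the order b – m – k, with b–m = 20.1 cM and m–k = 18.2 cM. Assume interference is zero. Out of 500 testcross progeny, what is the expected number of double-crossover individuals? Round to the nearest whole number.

Map distances give recombination frequencies of 0.201 and 0.182 for the two intervals.
With no interference, expected double-crossover frequency = 0.201 × 0.182 = 0.03658.
Expected number = 0.03658 × 500 = 18.29 ≈ 18.

18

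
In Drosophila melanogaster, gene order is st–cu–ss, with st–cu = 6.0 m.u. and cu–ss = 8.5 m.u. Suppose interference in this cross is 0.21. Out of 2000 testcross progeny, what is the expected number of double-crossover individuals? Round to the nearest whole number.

Map distances give recombination frequencies of 0.060 and 0.085 for the two intervals.
With interference 0.21 (so coincidence = 0.79), expected double-crossover frequency = 0.060 × 0.085 × 0.79 = 0.00403.
Expected number = 0.00403 × 2000 = 8.06 ≈ 8.

8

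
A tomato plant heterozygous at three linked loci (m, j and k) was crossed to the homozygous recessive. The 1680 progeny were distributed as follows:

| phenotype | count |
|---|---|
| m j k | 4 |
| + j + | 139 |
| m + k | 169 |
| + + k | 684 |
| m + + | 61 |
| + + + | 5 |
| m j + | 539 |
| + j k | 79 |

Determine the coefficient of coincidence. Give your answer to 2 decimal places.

The two most frequent reciprocal classes, m j + and + + k, are the parental types, so the F1 was m j + / + + k.
The two rarest classes, m j k and + + +, are the double crossovers. Comparing them with the parentals, only the k allele has switched, so k is the middle locus and the order is j – k – m.
j–k: (140 + 9)/1680 = 0.0887; k–m: (308 + 9)/1680 = 0.1887.
Expected DCO frequency = 0.0887 × 0.1887 ≈ 0.01674; observed = 9/1680 ≈ 0.00536.
Coefficient of coincidence = 0.00536/0.01674 ≈ 0.32.

0.32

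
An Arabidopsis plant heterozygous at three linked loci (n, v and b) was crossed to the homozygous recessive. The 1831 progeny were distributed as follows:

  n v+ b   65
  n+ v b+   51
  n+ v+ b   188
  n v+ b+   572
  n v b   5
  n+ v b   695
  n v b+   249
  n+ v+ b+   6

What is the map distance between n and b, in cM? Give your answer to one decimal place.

The two most frequent reciprocal classes, n+ v b and n v+ b+, are the parental types, so the F1 was n+ v b / n v+ b+.
The two rarest classes, n v b and n+ v+ b+, are the double crossovers. Comparing them with the parentals, only the n allele has switched, so n is the middle locus and the order is v – n – b.
Crossovers in the n–b interval produce the single-crossover classes n+ v b+ and n v+ b (51 + 65 = 116) plus the double crossovers (11).
RF(n–b) = (116 + 11) / 1831 = 127/1831 = 0.0694 → 6.9 cM.

6.9 cM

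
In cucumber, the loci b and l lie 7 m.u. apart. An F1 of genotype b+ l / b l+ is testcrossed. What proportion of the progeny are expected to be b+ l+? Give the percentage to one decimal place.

3.5%

A map distance of 7 m.u. corresponds to a recombination frequency of 0.070.
The F1 is b+ l / b l+, so b+ l+ is a recombinant gamete class with expected frequency r/2 = 0.070/2 = 0.0350.
That is 0.0350 = 3.5% of the progeny.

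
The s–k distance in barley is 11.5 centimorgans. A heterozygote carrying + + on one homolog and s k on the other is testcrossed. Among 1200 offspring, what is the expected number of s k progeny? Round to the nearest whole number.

531

A map distance of 11.5 centimorgans corresponds to a recombination frequency of 0.115.
The F1 is + + / s k, so s k is a parental gamete class with expected frequency (1 − r)/2 = 0.885/2 = 0.4425.
Expected number = 0.4425 × 1200 = 531.00 ≈ 531.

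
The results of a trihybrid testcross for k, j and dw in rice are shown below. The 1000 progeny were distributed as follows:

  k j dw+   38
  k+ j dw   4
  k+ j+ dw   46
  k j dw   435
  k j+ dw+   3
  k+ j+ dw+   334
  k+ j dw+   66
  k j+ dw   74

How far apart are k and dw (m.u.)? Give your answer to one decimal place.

9.1 m.u.

The two most frequent reciprocal classes, k+ j+ dw+ and k j dw, are the parental types, so the F1 was k+ j+ dw+ / k j dw.
The two rarest classes, k j+ dw+ and k+ j dw, are the double crossovers. Comparing them with the parentals, only the k allele has switched, so k is the middle locus and the order is j – k – dw.
Crossovers in the k–dw interval produce the single-crossover classes k+ j+ dw and k j dw+ (46 + 38 = 84) plus the double crossovers (7).
RF(k–dw) = (84 + 7) / 1000 = 91/1000 = 0.0910 → 9.1 m.u.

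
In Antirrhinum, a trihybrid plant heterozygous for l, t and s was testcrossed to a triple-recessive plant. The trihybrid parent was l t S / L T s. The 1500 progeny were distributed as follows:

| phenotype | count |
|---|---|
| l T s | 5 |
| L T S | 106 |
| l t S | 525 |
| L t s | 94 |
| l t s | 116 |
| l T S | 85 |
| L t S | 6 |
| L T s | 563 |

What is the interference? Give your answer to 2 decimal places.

0.63

The two rarest classes, L t S and l T s, are the double crossovers. Comparing them with the parentals, only the l allele has switched, so l is the middle locus and the order is t – l – s.
t–l: (179 + 11)/1500 = 0.1267; l–s: (222 + 11)/1500 = 0.1553.
Expected DCO frequency = 0.1267 × 0.1553 ≈ 0.01968; observed = 11/1500 ≈ 0.00733.
Coefficient of coincidence = 0.00733/0.01968 ≈ 0.37; interference = 1 − 0.37 = 0.63.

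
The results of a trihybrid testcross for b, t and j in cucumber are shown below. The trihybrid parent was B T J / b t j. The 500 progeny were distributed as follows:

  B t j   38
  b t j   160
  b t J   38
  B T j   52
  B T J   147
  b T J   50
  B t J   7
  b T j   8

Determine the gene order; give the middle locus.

The two rarest classes, B t J and b T j, are the double crossovers. Comparing them with the parentals, only the t allele has switched, so t is the middle locus and the order is j – t – b.

t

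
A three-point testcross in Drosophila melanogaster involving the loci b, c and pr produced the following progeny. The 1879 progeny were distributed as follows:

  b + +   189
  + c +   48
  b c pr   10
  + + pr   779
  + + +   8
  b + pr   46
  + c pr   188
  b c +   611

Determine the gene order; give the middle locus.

pr

The two most frequent reciprocal classes, + + pr and b c +, are the parental types, so the F1 was + + pr / b c +.
The two rarest classes, + + + and b c pr, are the double crossovers. Comparing them with the parentals, only the pr allele has switched, so pr is the middle locus and the order is b – pr – c.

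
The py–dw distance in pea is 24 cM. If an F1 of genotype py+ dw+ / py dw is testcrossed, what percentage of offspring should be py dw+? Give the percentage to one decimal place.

12.0%

A map distance of 24 cM corresponds to a recombination frequency of 0.240.
The F1 is py+ dw+ / py dw, so py dw+ is a recombinant gamete class with expected frequency r/2 = 0.240/2 = 0.1200.
That is 0.1200 = 12.0% of the progeny.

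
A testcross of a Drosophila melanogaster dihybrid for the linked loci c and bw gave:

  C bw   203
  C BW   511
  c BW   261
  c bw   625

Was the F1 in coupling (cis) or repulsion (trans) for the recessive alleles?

cis

The two most frequent classes are C BW (511) and c bw (625); these are the parental (non-recombinant) types.
So the F1 carried C BW on one chromosome and c bw on the other — the recessive alleles are on the same chromosome (cis / coupling).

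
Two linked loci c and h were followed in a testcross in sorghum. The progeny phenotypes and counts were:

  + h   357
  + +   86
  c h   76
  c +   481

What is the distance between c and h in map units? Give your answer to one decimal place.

16.2 map units

The two most frequent classes, + h (357) and c + (481), are the parental types, so the F1 was + h / c +.
The recombinant classes are + + and c h: 86 + 76 = 162.
Recombination frequency = 162/1000 = 0.1620 ≈ 16.2%, i.e. 16.2 map units.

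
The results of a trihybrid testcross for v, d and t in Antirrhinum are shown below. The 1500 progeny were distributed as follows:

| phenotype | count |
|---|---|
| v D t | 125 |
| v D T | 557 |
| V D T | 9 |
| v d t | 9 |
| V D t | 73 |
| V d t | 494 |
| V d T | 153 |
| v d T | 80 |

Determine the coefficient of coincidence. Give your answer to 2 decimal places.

0.53

The two most frequent reciprocal classes, V d t and v D T, are the parental types, so the F1 was V d t / v D T.
The two rarest classes, v d t and V D T, are the double crossovers. Comparing them with the parentals, only the v allele has switched, so v is the middle locus and the order is d – v – t.
d–v: (153 + 18)/1500 = 0.1140; v–t: (278 + 18)/1500 = 0.1973.
Expected DCO frequency = 0.1140 × 0.1973 ≈ 0.02249; observed = 18/1500 ≈ 0.01200.
Coefficient of coincidence = 0.01200/0.02249 ≈ 0.53.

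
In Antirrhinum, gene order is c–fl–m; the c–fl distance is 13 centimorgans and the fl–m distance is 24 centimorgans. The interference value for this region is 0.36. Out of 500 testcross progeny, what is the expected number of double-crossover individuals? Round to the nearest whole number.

10

Map distances give recombination frequencies of 0.130 and 0.240 for the two intervals.
With interference 0.36 (so coincidence = 0.64), expected double-crossover frequency = 0.130 × 0.240 × 0.64 = 0.01997.
Expected number = 0.01997 × 500 = 9.98 ≈ 10.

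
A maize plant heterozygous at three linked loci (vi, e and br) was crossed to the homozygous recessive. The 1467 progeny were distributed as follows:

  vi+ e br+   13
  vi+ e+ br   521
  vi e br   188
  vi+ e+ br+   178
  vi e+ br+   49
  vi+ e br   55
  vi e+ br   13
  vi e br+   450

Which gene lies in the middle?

vi

The two most frequent reciprocal classes, vi e br+ and vi+ e+ br, are the parental types, so the F1 was vi e br+ / vi+ e+ br.
The two rarest classes, vi+ e br+ and vi e+ br, are the double crossovers. Comparing them with the parentals, only the vi allele has switched, so vi is the middle locus and the order is e – vi – br.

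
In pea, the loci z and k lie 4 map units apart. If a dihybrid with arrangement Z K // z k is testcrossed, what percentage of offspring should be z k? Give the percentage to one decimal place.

A map distance of 4 map units corresponds to a recombination frequency of 0.040.
The F1 is Z K / z k, so z k is a parental gamete class with expected frequency (1 − r)/2 = 0.960/2 = 0.4800.
That is 0.4800 = 48.0% of the progeny.

48.0%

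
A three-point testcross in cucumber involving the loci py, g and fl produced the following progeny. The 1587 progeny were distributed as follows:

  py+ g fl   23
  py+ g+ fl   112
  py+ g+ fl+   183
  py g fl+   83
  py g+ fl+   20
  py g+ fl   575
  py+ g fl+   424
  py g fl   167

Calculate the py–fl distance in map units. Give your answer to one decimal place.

15.0 map units

The two most frequent reciprocal classes, py+ g fl+ and py g+ fl, are the parental types, so the F1 was py+ g fl+ / py g+ fl.
The two rarest classes, py+ g fl and py g+ fl+, are the double crossovers. Comparing them with the parentals, only the fl allele has switched, so fl is the middle locus and the order is g – fl – py.
Crossovers in the fl–py interval produce the single-crossover classes py g fl+ and py+ g+ fl (83 + 112 = 195) plus the double crossovers (43).
RF(fl–py) = (195 + 43) / 1587 = 238/1587 = 0.1500 → 15.0 map units.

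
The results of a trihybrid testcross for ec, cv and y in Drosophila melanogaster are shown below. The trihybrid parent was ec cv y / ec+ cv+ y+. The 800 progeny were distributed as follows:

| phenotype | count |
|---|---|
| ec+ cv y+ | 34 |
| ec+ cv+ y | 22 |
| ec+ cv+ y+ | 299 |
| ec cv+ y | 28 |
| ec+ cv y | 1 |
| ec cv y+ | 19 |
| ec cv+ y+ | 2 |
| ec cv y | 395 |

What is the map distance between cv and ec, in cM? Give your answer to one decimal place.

8.1 cM

The two rarest classes, ec+ cv y and ec cv+ y+, are the double crossovers. Comparing them with the parentals, only the ec allele has switched, so ec is the middle locus and the order is cv – ec – y.
Crossovers in the cv–ec interval produce the single-crossover classes ec cv+ y and ec+ cv y+ (28 + 34 = 62) plus the double crossovers (3).
RF(cv–ec) = (62 + 3) / 800 = 65/800 = 0.0813 → 8.1 cM.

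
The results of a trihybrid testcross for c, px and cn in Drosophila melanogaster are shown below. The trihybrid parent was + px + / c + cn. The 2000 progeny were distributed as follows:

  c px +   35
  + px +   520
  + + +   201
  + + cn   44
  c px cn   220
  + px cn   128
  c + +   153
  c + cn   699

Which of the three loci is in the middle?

The two rarest classes, c px + and + + cn, are the double crossovers. Comparing them with the parentals, only the c allele has switched, so c is the middle locus and the order is cn – c – px.

c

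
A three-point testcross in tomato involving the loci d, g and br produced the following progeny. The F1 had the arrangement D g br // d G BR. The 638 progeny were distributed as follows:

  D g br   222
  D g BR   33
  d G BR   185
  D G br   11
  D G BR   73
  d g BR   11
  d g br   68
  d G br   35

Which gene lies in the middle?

g

The two rarest classes, D G br and d g BR, are the double crossovers. Comparing them with the parentals, only the g allele has switched, so g is the middle locus and the order is br – g – d.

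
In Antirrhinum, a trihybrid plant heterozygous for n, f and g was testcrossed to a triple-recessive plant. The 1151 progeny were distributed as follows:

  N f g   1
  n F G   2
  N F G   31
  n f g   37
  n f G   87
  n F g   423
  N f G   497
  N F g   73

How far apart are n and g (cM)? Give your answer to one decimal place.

The two most frequent reciprocal classes, N f G and n F g, are the parental types, so the F1 was N f G / n F g.
The two rarest classes, N f g and n F G, are the double crossovers. Comparing them with the parentals, only the g allele has switched, so g is the middle locus and the order is n – g – f.
Crossovers in the n–g interval produce the single-crossover classes n f G and N F g (87 + 73 = 160) plus the double crossovers (3).
RF(n–g) = (160 + 3) / 1151 = 163/1151 = 0.1416 → 14.2 cM.

14.2 cM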